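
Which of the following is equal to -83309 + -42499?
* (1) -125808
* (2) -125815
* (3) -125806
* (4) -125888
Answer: 1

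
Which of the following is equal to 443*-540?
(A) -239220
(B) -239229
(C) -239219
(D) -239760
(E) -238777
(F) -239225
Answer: A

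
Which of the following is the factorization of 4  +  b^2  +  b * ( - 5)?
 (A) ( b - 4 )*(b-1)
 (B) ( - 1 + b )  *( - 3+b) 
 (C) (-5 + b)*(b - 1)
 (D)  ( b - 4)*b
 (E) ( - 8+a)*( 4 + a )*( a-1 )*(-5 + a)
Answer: A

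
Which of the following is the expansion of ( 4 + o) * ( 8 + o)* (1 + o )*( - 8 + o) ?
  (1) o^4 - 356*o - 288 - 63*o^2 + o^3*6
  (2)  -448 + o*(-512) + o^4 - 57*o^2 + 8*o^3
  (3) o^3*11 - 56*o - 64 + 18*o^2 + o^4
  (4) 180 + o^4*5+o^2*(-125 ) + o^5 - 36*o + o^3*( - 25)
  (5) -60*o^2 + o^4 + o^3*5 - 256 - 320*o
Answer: 5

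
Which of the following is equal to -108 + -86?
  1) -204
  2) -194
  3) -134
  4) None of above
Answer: 2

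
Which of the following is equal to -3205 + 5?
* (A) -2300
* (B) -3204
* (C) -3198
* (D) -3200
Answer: D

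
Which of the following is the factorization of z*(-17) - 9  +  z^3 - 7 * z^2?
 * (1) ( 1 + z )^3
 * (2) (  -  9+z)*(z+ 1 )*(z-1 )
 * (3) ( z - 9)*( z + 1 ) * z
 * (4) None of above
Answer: 4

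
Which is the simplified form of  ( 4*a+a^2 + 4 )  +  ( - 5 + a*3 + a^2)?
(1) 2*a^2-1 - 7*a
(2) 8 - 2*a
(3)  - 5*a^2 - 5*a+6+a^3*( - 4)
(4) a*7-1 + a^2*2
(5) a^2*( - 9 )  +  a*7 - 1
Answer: 4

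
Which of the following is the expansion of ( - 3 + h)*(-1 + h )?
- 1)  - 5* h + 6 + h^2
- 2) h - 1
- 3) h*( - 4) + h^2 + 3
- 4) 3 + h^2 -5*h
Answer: 3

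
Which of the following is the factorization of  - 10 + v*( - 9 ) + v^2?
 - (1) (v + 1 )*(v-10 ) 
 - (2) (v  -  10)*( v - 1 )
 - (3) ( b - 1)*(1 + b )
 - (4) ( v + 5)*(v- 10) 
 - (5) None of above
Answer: 1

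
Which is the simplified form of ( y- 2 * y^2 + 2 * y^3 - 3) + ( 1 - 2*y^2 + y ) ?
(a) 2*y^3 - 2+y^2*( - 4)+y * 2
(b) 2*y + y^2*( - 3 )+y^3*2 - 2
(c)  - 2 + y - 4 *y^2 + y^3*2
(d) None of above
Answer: a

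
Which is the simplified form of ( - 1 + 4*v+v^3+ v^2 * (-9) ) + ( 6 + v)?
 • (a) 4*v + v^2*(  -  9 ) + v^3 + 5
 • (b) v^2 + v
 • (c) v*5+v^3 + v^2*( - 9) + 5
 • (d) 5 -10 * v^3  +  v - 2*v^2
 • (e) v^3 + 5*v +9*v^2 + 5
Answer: c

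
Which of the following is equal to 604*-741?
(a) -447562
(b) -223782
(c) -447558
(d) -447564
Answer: d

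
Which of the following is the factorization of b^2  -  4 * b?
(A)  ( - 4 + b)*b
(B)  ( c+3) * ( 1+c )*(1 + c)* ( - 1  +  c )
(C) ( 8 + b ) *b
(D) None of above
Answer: A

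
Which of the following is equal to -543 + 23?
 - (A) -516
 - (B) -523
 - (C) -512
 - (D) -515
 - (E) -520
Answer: E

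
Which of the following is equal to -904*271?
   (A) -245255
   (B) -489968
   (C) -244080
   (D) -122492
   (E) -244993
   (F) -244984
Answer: F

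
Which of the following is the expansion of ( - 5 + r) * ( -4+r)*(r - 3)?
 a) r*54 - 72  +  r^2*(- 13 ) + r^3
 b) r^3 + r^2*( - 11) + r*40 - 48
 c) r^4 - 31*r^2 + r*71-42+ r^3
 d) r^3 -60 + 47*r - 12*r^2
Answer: d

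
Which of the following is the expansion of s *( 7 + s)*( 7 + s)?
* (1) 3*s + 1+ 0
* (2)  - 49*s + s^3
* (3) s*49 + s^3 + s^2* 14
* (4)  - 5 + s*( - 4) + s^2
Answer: 3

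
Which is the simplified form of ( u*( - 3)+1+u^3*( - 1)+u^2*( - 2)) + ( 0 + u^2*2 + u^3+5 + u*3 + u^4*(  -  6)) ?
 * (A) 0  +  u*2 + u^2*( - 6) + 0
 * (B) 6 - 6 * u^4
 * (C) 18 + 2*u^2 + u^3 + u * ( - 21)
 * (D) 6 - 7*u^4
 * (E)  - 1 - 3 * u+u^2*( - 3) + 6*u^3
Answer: B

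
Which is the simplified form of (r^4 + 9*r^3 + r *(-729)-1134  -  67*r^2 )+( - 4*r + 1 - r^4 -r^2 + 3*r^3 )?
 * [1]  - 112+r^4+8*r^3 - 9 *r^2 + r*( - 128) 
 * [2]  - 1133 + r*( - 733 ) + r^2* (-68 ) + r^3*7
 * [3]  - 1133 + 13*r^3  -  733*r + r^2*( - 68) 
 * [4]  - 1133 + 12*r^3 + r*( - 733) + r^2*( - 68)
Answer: 4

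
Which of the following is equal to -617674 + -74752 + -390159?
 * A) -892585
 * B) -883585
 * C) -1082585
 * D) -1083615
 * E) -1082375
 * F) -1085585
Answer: C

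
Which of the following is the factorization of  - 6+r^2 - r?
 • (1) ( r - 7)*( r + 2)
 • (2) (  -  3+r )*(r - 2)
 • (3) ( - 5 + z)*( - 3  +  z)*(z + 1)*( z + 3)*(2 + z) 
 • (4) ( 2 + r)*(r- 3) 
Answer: 4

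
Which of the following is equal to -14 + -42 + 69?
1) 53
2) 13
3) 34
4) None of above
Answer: 2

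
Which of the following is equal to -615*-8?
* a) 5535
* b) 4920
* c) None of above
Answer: b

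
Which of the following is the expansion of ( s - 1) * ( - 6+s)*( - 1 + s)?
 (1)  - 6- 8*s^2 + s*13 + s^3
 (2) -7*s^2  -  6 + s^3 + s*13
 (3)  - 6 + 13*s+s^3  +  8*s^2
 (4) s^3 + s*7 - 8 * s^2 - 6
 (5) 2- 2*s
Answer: 1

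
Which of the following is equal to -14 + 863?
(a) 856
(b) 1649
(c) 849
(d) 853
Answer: c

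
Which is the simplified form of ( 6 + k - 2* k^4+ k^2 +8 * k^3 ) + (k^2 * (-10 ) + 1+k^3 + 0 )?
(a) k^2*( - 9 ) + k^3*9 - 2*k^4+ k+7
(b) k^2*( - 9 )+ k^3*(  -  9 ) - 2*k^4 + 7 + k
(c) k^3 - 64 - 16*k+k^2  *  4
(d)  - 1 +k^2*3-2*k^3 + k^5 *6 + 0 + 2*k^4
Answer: a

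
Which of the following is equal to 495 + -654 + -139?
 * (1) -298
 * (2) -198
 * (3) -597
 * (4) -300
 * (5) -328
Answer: 1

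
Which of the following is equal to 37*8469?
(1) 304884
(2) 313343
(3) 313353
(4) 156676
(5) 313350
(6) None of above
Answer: 3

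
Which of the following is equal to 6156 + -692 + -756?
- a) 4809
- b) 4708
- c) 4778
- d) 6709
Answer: b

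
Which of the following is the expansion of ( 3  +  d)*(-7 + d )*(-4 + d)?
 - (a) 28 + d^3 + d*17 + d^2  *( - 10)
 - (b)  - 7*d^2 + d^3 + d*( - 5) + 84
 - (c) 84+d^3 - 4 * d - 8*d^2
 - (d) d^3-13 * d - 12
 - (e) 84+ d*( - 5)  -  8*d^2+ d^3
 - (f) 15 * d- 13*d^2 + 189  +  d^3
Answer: e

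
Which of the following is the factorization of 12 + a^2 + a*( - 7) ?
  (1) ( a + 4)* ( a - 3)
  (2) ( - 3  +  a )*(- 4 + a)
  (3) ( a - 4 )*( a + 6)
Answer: 2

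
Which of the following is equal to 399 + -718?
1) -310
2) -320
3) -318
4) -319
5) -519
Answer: 4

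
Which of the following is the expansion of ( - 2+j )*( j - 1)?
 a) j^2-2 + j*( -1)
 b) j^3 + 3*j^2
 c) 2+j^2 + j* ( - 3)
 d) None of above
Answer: c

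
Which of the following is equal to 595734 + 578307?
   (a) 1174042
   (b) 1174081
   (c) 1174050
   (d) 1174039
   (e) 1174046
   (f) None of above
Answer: f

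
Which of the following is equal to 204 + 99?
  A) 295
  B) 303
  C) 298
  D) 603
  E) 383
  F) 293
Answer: B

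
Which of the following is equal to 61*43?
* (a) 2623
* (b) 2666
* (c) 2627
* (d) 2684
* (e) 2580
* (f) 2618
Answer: a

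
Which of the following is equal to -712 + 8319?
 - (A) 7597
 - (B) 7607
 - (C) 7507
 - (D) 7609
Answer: B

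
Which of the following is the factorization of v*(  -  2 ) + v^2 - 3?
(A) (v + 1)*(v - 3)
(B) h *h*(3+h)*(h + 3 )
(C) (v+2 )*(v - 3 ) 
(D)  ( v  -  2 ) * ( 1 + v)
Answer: A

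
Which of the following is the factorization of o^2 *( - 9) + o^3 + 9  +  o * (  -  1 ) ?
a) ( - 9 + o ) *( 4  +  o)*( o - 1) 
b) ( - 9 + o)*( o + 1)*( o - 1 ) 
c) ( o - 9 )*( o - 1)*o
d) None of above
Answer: b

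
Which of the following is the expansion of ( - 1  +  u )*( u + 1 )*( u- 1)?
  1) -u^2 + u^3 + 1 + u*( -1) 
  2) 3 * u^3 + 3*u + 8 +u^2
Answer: 1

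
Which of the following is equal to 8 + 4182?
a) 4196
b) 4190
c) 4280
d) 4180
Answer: b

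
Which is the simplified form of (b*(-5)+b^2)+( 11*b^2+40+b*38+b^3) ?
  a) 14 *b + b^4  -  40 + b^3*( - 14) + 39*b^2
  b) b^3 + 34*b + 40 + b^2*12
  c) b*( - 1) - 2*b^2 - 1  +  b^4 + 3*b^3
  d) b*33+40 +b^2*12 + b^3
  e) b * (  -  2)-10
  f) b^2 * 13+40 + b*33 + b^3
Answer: d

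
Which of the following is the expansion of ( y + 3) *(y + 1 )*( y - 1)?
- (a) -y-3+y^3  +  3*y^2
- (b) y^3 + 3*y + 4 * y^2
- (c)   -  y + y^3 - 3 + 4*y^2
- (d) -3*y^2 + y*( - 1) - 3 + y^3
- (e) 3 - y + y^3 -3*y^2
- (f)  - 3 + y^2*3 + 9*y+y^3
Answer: a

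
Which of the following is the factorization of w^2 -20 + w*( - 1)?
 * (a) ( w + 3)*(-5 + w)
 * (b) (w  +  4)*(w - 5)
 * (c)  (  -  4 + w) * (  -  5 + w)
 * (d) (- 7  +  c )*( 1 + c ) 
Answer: b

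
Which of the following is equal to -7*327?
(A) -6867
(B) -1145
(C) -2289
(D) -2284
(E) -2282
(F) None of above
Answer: C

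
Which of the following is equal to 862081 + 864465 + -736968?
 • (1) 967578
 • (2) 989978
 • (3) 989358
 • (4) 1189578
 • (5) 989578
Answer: 5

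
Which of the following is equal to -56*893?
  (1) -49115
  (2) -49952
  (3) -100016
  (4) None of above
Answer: 4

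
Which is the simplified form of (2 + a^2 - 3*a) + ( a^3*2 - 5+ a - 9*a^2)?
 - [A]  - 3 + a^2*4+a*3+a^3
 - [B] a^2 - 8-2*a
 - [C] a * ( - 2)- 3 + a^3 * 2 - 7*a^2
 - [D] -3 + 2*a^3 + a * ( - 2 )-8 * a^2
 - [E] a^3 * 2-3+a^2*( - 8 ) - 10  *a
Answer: D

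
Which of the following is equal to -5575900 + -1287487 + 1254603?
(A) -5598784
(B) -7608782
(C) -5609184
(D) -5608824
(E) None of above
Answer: E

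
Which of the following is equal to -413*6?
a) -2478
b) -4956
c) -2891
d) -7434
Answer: a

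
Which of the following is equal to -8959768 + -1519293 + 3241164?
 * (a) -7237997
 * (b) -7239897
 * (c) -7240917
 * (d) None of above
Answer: d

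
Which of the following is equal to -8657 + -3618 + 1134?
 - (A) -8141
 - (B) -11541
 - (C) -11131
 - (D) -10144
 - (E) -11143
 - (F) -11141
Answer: F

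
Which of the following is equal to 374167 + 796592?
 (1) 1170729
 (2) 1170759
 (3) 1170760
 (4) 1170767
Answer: 2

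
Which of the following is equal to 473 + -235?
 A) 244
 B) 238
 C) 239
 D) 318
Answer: B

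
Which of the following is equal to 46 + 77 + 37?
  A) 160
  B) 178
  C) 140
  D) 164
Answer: A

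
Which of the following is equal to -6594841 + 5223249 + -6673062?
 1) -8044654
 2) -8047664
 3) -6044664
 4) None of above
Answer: 1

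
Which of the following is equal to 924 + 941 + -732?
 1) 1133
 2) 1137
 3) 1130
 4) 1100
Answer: 1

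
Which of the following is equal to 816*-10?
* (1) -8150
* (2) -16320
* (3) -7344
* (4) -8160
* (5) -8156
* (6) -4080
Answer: 4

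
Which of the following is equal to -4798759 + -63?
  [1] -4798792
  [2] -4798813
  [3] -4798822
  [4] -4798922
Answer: 3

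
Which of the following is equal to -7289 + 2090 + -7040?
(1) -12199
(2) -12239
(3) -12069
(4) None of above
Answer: 2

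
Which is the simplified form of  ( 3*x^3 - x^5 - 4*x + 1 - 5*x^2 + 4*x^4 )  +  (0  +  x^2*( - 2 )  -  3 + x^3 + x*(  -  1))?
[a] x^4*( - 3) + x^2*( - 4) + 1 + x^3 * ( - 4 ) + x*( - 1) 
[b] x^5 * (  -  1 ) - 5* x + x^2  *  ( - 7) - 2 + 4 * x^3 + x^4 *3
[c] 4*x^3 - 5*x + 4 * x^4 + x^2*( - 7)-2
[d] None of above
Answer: d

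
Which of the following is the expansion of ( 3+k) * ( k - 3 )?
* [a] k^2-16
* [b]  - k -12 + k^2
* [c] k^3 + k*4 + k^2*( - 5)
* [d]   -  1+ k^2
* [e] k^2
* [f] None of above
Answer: f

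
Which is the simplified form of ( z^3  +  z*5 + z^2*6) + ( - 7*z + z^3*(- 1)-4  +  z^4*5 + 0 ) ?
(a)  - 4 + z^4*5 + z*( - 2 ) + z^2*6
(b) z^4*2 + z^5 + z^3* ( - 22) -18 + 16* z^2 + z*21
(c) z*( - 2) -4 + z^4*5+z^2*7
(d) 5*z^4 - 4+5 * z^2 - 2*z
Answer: a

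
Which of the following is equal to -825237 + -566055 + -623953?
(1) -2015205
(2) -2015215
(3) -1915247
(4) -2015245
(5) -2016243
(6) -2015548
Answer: 4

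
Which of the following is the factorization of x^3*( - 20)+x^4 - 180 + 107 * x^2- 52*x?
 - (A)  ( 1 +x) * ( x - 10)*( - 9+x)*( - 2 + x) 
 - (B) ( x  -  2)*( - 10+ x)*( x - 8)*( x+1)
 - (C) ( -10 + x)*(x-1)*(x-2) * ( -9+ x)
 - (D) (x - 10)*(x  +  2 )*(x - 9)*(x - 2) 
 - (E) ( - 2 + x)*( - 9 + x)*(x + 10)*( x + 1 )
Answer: A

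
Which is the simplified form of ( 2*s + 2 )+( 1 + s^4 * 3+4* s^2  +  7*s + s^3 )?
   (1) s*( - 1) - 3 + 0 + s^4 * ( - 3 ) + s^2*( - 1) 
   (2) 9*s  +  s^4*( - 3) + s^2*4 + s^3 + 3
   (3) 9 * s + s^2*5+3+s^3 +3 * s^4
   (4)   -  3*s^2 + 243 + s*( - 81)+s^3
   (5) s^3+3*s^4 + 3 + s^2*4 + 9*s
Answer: 5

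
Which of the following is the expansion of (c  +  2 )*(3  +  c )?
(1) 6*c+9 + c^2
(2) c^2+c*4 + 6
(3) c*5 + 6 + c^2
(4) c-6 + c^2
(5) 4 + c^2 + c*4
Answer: 3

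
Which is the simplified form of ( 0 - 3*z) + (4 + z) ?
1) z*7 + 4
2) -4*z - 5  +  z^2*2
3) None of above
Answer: 3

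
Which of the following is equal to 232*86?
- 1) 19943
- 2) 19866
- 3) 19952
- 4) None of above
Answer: 3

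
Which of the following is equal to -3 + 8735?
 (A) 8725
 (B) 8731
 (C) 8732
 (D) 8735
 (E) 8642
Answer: C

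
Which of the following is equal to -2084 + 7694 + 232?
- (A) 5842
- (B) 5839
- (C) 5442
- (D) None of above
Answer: A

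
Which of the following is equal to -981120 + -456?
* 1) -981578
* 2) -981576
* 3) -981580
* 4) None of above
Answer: 2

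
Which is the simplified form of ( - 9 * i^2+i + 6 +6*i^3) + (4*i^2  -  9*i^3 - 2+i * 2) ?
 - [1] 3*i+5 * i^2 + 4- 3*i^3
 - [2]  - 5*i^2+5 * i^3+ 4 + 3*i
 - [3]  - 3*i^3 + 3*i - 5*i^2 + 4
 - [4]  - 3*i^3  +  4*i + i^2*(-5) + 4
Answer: 3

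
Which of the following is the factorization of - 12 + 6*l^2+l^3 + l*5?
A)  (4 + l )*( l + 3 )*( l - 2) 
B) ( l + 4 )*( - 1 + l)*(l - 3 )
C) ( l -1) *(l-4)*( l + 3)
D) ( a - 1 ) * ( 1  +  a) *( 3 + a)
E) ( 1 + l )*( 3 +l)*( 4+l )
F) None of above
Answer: F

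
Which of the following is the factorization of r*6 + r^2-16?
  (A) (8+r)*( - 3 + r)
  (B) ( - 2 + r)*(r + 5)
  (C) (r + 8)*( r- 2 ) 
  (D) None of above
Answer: C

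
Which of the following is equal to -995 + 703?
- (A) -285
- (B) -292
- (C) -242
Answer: B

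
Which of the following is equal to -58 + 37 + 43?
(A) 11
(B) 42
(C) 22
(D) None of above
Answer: C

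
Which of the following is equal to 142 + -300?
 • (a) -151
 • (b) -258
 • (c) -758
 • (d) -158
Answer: d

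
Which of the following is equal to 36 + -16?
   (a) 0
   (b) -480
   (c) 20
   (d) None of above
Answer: c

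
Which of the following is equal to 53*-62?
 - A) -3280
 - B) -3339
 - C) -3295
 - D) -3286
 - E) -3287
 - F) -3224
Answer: D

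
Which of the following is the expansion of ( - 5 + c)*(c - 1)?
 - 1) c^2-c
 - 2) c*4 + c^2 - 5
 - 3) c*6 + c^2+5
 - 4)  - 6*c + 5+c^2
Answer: 4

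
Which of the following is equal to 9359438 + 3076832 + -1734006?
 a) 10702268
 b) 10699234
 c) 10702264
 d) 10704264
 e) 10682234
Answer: c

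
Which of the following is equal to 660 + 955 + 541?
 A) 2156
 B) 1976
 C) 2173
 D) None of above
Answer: A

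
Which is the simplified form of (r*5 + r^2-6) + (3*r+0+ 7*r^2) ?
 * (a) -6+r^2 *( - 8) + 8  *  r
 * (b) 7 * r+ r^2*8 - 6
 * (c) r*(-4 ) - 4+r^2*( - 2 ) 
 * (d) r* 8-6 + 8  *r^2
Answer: d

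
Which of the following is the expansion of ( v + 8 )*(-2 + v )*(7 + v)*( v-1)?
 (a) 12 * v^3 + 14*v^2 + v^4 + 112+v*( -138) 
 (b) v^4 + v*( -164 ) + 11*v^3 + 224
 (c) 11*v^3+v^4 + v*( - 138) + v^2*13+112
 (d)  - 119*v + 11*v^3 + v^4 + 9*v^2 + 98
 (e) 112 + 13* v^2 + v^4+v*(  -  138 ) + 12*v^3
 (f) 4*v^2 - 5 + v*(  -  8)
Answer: e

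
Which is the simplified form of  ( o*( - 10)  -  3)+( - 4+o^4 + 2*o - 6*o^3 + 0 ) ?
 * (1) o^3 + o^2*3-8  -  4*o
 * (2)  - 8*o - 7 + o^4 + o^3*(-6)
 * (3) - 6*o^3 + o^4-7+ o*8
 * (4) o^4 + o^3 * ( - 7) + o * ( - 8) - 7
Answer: 2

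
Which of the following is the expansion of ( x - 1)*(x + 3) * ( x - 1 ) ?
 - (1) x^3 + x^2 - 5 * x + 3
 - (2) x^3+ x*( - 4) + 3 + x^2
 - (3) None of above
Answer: 1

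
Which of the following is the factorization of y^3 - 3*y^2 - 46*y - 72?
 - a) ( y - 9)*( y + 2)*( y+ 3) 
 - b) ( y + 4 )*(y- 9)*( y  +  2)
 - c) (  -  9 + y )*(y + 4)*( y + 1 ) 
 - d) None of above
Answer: b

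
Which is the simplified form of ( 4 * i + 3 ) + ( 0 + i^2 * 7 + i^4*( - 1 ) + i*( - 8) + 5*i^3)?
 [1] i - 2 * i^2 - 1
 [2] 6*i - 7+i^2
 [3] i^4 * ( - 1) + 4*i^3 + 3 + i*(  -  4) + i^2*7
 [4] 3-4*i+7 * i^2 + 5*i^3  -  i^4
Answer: 4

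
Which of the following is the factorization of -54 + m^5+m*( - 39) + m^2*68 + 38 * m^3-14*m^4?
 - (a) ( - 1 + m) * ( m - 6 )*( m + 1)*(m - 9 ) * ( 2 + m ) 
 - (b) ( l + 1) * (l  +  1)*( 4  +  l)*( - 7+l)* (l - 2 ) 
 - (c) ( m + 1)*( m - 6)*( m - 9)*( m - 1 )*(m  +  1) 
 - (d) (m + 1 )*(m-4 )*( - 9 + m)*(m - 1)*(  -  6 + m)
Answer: c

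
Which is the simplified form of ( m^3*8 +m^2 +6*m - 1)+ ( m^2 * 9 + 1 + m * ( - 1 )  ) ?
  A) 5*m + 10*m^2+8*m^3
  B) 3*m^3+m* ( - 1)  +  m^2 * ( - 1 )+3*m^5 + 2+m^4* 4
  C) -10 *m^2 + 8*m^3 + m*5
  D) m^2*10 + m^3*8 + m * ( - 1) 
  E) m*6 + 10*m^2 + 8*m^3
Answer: A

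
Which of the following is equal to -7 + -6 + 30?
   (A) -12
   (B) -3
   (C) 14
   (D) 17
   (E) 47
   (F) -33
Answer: D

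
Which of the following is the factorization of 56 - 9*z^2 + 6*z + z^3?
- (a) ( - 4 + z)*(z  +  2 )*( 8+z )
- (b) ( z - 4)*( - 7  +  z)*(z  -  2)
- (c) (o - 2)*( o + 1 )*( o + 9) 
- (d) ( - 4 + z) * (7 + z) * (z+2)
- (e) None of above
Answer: e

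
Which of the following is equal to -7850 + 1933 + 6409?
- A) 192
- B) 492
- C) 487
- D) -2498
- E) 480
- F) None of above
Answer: B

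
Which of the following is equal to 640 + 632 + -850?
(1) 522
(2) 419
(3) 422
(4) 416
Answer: 3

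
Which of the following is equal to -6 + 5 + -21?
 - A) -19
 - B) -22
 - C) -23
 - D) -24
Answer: B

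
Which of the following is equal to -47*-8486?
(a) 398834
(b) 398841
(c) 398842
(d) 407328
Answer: c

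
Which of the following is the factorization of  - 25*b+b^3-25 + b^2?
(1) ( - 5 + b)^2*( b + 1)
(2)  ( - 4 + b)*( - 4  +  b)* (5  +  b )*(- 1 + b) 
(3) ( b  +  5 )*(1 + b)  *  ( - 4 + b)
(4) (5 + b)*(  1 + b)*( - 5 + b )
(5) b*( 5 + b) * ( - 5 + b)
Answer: 4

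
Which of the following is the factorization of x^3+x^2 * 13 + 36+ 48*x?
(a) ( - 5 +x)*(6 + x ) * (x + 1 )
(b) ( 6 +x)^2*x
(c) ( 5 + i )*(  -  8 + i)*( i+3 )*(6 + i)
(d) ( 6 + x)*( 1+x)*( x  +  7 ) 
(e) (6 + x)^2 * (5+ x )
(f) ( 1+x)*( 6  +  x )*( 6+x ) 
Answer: f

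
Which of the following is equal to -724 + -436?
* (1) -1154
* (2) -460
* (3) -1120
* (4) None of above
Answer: 4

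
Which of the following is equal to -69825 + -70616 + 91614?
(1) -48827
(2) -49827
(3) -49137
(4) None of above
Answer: 1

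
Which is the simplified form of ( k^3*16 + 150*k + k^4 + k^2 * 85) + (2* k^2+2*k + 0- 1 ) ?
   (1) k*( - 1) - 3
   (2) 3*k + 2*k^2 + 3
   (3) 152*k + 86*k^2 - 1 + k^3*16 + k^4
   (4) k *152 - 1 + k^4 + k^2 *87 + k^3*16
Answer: 4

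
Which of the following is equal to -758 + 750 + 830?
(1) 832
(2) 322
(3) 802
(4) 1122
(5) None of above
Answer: 5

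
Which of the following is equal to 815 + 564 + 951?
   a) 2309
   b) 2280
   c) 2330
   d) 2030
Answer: c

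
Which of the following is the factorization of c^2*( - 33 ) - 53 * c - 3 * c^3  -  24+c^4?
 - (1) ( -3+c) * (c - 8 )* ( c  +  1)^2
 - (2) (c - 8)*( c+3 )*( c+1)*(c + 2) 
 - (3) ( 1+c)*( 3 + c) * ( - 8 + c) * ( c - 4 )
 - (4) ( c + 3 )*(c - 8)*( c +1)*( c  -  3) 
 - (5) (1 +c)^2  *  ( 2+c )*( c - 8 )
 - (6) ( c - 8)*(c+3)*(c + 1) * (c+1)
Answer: 6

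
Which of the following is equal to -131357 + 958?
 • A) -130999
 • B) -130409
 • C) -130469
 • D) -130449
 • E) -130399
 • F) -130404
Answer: E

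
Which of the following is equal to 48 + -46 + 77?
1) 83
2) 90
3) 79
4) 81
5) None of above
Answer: 3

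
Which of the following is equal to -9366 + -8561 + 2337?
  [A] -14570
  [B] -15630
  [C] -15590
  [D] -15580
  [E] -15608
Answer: C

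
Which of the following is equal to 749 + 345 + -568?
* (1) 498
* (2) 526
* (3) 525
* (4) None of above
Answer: 2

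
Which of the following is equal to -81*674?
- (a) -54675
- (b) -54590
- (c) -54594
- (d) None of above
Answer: c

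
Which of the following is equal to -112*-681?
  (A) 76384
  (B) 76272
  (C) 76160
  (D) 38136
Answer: B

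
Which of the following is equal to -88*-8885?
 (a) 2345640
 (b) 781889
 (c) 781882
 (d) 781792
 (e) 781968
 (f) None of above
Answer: f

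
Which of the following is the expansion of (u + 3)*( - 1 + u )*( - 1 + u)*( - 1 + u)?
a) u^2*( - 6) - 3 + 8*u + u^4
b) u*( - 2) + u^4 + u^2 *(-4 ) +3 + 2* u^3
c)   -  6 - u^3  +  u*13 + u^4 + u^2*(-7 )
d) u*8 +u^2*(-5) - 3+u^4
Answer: a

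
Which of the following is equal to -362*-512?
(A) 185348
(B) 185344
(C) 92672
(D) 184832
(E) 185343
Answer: B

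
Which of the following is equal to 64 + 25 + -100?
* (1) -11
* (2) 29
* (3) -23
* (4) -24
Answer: 1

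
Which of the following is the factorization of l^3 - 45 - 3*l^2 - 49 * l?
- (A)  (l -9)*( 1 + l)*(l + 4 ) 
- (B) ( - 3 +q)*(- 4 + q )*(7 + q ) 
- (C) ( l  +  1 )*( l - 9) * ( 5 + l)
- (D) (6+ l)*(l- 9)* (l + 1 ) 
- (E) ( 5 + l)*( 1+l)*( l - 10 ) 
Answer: C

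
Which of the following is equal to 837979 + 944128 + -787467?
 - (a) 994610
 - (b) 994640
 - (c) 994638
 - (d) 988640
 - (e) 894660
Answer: b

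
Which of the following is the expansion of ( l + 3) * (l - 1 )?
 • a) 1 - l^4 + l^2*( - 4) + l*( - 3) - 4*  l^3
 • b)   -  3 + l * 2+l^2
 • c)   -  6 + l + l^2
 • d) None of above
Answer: b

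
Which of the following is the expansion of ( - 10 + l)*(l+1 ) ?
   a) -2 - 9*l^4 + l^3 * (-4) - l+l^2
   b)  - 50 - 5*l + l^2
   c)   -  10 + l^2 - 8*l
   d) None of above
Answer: d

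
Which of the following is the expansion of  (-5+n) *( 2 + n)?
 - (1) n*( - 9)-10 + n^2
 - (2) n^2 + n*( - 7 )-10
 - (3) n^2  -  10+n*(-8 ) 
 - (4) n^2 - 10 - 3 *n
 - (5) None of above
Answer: 4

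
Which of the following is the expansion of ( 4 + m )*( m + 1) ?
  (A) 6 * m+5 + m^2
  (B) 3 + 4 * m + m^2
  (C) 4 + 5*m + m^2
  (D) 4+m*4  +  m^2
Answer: C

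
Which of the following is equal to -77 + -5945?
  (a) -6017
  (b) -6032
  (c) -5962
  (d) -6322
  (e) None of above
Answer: e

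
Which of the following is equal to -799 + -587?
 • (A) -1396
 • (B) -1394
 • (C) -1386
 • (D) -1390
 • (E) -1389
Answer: C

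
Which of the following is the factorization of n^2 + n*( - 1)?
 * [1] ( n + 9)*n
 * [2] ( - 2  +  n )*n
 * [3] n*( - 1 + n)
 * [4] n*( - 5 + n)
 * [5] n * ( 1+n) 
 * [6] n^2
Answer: 3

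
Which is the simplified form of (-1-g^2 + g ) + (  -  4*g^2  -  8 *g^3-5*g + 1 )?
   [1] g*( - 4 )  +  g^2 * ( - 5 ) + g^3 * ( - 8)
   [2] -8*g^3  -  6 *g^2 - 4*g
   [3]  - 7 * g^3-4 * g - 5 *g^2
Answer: 1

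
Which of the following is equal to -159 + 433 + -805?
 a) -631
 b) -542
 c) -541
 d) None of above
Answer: d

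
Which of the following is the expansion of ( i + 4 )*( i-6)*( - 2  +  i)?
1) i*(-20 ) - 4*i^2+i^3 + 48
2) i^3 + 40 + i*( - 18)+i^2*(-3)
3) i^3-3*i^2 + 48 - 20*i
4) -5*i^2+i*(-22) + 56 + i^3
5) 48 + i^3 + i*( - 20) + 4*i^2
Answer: 1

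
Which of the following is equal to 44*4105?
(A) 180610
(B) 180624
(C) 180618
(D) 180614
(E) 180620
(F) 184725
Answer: E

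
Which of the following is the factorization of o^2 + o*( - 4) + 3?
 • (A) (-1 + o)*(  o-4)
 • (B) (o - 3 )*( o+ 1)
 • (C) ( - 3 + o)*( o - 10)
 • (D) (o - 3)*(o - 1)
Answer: D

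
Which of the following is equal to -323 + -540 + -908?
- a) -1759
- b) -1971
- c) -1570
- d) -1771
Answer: d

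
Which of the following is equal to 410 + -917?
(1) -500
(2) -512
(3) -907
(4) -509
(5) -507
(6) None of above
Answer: 5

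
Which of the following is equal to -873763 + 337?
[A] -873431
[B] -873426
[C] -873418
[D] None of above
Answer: B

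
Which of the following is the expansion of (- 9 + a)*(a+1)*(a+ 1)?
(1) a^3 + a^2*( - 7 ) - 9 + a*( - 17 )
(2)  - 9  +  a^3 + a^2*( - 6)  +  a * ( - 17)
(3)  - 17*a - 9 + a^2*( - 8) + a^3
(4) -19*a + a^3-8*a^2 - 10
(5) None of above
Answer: 1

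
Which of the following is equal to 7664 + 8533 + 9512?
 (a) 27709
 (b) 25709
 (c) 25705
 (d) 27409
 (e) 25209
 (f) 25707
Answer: b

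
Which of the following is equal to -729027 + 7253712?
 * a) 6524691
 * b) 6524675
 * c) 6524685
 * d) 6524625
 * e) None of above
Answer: c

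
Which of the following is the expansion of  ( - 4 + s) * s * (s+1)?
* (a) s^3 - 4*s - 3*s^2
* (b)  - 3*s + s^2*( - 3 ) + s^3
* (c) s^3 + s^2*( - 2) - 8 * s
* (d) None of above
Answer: a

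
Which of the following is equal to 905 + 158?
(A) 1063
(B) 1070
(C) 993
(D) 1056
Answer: A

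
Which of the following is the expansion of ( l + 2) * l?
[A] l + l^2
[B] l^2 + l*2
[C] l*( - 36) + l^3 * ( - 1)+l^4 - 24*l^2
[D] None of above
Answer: B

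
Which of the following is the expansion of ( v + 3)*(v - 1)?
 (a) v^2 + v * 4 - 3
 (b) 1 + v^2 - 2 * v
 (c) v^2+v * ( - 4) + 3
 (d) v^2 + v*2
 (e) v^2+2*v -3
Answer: e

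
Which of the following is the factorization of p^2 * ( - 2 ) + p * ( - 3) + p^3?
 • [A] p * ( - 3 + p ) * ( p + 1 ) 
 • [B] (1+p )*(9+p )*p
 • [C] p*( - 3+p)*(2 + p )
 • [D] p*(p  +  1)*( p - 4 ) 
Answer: A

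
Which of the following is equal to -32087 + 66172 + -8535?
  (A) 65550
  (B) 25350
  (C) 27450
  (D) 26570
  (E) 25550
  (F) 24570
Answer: E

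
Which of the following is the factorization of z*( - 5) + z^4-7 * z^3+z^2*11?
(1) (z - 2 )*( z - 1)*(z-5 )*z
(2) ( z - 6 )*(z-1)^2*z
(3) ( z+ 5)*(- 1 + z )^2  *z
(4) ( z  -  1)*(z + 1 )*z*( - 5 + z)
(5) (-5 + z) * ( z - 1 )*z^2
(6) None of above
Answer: 6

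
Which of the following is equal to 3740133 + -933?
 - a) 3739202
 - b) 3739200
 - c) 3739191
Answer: b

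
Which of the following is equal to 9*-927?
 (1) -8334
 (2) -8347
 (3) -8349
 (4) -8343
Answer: 4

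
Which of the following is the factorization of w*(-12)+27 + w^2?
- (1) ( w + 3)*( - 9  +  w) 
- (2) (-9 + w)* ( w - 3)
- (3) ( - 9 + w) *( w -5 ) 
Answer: 2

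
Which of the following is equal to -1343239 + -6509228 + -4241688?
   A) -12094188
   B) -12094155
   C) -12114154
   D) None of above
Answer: B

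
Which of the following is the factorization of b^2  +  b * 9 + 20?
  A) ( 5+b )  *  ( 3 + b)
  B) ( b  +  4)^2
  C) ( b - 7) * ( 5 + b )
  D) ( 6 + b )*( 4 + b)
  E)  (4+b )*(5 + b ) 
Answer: E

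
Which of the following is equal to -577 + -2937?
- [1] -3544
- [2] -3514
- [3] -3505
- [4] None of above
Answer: 2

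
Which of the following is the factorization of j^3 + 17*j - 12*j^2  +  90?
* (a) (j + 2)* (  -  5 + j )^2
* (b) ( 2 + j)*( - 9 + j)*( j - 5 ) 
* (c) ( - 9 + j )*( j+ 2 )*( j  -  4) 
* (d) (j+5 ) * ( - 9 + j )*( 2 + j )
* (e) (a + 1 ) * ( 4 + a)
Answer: b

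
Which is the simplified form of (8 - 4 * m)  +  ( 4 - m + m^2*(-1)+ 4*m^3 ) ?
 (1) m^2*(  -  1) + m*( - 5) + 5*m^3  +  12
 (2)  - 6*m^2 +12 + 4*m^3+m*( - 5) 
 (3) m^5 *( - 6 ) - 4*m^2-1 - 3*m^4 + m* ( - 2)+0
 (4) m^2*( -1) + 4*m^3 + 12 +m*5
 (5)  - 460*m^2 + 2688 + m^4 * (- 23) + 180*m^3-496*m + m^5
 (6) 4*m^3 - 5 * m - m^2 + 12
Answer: 6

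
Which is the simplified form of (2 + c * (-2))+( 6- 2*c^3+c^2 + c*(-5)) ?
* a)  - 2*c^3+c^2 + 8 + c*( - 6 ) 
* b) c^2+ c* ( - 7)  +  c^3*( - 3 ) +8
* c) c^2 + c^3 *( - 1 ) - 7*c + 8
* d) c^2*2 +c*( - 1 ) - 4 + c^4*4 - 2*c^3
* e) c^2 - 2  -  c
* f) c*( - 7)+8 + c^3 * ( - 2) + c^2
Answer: f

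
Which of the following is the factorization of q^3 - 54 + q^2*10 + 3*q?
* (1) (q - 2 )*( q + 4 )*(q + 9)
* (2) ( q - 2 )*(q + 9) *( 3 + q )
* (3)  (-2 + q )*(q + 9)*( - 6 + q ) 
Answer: 2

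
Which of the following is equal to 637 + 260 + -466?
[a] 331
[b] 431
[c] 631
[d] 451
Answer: b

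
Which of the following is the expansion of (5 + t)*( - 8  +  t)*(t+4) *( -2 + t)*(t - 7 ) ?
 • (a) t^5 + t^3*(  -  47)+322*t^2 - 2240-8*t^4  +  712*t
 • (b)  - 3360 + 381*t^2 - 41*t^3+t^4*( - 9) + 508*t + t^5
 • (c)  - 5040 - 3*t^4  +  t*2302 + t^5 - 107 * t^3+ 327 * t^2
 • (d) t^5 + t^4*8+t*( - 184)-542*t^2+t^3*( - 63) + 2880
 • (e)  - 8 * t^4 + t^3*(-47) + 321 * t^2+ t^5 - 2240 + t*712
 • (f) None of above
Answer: a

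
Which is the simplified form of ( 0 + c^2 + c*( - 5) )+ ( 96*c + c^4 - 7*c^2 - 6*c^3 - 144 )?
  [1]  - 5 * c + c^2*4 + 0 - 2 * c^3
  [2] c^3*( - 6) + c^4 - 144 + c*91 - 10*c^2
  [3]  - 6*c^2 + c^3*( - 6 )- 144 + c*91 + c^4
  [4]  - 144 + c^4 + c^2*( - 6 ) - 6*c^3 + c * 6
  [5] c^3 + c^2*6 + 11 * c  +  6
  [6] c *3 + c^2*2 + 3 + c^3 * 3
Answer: 3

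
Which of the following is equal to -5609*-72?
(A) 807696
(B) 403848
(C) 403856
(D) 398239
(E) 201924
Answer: B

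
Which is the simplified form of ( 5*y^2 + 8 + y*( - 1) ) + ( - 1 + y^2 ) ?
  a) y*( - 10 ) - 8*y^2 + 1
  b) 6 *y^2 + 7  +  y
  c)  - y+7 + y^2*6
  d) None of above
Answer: c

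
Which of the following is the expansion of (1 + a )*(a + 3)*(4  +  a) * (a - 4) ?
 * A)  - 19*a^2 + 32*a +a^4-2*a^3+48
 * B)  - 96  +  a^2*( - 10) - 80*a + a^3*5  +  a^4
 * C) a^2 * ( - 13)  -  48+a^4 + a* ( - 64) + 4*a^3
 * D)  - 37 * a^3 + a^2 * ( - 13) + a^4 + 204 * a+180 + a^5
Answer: C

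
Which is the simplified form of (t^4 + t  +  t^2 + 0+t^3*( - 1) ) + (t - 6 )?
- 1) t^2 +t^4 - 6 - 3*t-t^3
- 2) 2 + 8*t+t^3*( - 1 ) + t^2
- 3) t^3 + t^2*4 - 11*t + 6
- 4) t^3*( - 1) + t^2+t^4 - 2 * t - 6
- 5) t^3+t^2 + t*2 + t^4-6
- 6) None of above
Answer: 6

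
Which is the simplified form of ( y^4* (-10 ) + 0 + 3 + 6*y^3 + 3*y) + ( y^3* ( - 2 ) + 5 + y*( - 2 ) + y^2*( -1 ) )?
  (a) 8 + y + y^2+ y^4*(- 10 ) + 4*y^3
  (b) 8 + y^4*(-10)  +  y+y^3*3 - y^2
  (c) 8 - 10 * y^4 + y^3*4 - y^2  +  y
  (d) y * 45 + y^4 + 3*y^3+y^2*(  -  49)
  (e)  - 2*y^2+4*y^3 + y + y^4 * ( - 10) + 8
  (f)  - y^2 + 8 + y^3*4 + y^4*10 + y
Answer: c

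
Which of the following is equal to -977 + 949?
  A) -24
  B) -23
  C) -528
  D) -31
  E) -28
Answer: E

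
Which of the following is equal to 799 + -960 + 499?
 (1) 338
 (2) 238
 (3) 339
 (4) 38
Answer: 1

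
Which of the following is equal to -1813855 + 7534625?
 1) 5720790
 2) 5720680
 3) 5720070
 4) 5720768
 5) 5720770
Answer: 5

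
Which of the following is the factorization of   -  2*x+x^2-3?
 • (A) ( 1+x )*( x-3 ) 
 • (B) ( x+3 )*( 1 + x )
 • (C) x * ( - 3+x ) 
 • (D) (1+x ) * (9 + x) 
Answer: A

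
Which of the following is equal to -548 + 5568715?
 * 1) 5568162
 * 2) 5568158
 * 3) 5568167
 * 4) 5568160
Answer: 3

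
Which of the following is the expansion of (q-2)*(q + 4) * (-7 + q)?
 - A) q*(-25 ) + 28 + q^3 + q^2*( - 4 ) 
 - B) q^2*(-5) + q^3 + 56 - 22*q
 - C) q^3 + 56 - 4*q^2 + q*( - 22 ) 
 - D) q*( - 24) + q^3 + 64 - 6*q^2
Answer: B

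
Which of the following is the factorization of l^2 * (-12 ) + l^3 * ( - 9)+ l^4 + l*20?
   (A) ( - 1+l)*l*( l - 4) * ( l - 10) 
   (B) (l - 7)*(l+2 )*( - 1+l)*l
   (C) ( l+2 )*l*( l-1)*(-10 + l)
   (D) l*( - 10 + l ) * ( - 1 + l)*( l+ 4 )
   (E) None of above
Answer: C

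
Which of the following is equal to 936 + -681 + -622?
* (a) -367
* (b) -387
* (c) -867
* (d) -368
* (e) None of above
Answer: a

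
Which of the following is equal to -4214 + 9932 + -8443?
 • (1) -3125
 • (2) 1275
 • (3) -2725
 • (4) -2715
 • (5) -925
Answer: 3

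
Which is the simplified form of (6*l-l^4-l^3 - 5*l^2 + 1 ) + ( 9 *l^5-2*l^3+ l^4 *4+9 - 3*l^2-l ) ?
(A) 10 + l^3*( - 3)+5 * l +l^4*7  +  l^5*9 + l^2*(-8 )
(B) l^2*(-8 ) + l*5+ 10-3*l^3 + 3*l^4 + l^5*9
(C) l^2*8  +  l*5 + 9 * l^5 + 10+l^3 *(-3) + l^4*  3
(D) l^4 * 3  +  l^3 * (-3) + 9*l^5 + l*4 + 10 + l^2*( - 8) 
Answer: B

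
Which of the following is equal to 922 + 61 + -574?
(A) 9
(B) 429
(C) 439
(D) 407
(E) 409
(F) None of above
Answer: E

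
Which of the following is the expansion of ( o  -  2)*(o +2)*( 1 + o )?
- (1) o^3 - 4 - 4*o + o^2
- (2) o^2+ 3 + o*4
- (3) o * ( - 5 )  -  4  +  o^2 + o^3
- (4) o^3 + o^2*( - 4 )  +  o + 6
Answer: 1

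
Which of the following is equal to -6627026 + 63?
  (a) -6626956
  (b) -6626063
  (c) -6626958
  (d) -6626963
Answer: d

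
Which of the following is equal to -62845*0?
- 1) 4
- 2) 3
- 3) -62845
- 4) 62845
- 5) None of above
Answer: 5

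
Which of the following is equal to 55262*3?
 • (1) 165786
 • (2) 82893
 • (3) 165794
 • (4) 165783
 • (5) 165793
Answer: 1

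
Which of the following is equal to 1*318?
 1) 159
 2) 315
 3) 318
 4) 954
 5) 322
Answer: 3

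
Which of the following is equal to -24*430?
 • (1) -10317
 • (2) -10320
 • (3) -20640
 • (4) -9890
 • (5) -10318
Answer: 2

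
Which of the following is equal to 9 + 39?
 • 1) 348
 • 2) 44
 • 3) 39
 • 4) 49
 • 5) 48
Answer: 5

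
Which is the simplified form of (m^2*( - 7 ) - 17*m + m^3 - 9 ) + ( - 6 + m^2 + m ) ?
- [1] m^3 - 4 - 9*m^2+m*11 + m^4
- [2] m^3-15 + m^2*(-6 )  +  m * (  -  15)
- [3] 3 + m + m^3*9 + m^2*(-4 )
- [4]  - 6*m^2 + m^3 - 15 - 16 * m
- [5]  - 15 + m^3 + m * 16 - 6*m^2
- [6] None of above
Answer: 4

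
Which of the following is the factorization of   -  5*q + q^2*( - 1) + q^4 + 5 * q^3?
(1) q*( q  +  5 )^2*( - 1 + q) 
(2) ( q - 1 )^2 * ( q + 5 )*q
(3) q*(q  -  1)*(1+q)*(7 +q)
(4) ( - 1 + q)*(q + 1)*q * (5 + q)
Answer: 4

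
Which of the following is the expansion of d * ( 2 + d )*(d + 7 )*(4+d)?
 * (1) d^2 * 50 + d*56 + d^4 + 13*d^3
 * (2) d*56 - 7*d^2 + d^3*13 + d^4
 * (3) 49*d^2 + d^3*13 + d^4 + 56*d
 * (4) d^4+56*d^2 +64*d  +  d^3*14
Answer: 1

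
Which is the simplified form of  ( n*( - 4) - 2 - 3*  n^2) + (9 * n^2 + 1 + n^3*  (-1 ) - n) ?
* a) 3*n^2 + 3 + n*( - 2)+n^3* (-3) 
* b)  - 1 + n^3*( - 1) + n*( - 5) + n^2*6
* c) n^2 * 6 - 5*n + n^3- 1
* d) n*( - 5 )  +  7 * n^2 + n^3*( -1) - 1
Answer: b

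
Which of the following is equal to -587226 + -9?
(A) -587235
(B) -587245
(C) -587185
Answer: A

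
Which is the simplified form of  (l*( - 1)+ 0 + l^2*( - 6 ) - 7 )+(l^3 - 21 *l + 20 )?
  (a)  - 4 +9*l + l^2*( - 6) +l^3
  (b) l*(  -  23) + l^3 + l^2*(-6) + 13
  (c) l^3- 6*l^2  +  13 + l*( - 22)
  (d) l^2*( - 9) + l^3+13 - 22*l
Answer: c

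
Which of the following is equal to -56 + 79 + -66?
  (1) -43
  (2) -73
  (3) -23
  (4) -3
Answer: 1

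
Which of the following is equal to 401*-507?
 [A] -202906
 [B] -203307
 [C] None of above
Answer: B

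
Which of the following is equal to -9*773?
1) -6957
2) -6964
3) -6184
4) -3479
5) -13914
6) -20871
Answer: 1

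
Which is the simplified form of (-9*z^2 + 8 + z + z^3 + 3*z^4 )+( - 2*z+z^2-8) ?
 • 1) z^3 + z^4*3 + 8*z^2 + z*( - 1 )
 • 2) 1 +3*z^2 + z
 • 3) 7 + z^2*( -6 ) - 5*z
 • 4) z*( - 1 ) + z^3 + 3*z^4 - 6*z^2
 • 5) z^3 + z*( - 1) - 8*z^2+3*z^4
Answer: 5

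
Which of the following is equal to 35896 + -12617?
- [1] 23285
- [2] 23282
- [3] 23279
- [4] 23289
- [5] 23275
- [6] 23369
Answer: 3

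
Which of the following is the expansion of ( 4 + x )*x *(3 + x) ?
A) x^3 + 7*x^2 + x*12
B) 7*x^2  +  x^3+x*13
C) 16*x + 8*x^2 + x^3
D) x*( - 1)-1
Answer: A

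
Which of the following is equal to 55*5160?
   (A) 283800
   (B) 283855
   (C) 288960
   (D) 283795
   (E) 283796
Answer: A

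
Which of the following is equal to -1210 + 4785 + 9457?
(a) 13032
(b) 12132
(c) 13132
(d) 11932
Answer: a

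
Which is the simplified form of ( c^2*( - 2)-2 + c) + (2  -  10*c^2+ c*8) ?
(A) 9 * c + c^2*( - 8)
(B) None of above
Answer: B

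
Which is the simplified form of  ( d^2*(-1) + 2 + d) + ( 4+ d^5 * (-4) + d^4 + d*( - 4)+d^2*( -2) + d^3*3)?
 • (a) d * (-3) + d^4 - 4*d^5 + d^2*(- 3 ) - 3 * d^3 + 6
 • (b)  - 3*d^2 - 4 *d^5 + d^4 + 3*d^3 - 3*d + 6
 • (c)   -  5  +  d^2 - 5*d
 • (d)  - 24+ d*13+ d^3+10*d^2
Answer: b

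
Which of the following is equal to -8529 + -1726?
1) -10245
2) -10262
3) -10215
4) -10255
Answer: 4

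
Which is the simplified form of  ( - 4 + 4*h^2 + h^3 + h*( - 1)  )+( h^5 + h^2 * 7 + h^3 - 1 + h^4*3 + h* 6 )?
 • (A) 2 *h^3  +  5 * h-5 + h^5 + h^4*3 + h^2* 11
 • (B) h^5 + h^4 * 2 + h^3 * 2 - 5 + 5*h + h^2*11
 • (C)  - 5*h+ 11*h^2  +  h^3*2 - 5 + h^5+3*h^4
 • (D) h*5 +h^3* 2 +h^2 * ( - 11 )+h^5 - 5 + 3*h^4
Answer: A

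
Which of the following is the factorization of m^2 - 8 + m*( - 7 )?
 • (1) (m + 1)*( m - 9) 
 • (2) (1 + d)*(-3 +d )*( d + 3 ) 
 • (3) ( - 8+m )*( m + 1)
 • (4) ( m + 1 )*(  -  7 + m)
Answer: 3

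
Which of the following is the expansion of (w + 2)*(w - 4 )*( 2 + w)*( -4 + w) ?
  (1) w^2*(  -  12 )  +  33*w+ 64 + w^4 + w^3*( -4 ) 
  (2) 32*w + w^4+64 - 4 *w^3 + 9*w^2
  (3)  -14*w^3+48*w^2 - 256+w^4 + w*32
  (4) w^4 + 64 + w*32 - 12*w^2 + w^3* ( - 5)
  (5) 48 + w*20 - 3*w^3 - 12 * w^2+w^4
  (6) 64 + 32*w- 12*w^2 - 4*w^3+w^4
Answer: 6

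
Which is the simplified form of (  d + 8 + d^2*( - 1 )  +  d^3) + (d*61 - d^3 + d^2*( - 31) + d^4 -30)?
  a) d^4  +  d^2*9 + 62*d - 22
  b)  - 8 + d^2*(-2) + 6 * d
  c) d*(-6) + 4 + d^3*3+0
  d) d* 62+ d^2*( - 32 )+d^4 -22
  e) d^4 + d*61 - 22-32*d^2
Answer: d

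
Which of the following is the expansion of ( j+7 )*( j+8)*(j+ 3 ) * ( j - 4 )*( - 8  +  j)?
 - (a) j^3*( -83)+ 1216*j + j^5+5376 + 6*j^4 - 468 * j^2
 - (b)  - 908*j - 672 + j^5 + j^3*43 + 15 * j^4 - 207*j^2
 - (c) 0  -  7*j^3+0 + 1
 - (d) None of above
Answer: a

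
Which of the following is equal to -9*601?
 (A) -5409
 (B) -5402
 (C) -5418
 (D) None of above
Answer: A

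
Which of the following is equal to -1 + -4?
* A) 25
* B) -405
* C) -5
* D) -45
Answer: C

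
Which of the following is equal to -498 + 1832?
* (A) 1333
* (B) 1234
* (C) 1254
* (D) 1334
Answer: D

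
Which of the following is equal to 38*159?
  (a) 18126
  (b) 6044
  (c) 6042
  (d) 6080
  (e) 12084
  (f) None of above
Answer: c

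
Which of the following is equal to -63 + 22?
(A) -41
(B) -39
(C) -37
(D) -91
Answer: A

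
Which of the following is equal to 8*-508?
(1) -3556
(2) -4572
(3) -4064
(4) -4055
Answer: 3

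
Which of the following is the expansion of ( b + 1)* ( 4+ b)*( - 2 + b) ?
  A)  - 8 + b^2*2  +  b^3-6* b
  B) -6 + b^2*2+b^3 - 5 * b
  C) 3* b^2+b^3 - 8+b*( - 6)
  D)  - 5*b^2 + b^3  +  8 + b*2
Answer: C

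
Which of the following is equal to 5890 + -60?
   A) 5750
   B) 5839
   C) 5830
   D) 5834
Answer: C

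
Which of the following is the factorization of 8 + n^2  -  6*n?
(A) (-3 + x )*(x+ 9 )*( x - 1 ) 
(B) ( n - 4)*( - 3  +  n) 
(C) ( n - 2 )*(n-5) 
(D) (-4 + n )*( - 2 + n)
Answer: D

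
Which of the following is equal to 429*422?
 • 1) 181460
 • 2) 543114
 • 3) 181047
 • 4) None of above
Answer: 4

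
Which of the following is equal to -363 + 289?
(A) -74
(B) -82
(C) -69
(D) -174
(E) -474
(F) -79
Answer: A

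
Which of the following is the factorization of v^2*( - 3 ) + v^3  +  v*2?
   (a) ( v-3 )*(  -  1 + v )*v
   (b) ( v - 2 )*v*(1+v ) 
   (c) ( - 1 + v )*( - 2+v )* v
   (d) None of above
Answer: c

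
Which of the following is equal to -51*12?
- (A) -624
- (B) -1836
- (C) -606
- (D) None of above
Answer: D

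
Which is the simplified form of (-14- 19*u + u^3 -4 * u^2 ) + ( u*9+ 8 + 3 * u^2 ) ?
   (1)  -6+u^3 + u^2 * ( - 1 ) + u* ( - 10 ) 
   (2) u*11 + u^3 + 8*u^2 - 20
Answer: 1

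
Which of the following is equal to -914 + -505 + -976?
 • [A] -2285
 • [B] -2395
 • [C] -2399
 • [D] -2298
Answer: B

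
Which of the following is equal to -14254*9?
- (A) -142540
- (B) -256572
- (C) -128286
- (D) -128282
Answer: C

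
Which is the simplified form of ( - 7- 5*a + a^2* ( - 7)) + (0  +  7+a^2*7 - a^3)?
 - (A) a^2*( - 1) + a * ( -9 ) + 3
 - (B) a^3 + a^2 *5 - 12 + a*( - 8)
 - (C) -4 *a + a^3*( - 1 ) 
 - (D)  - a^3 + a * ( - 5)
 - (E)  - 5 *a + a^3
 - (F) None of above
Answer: D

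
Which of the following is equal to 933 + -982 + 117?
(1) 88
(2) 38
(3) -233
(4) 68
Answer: 4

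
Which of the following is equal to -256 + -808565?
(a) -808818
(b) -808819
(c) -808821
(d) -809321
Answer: c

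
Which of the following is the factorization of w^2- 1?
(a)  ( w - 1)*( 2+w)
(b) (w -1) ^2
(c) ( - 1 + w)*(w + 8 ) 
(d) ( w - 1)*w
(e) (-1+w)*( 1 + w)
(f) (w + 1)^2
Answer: e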